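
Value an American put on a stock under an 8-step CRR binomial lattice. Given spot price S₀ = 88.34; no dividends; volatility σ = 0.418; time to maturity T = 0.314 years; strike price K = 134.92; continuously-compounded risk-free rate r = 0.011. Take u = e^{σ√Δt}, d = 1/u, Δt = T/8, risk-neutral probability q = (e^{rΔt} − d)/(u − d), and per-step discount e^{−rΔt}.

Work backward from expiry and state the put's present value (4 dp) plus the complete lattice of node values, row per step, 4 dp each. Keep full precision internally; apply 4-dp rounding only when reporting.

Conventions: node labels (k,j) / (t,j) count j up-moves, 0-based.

price = 46.7464
tree:
46.7464
53.6009 39.4192
60.0639 46.5974 31.7375
66.0132 53.6009 39.1099 23.8402
71.4896 60.0639 46.5800 31.1141 16.0417
76.5308 66.0132 53.6009 38.9529 22.7148 8.8821
81.1714 71.4896 60.0639 46.5800 30.6673 14.1858 3.1882
85.4431 76.5308 66.0132 53.6009 38.9529 21.6663 6.1564 0.0000
89.3754 81.1714 71.4896 60.0639 46.5800 30.6673 11.8882 0.0000 0.0000

Δt=0.03925  u=1.08634  d=0.92052  q=0.48191  discount=0.99957
step 8 (expiry): payoffs max(K−S,0) = 89.3754 81.1714 71.4896 60.0639 46.5800 30.6673 11.8882 0.0000 0.0000
k=7: (k=7,j=0): S=49.4769, K−S=85.4431, hold=85.3849 ⇒ V=85.4431 exercise | (k=7,j=1): S=58.3892, K−S=76.5308, hold=76.4726 ⇒ V=76.5308 exercise | (k=7,j=2): S=68.9068, K−S=66.0132, hold=65.9549 ⇒ V=66.0132 exercise | (k=7,j=3): S=81.3191, K−S=53.6009, hold=53.5427 ⇒ V=53.6009 exercise | (k=7,j=4): S=95.9671, K−S=38.9529, hold=38.8946 ⇒ V=38.9529 exercise | (k=7,j=5): S=113.2537, K−S=21.6663, hold=21.6080 ⇒ V=21.6663 exercise | (k=7,j=6): S=133.6542, K−S=1.2658, hold=6.1564 ⇒ V=6.1564 continue | (k=7,j=7): S=157.7294, K−S=0.0000, hold=0.0000 ⇒ V=0.0000 continue
k=6: (k=6,j=0): S=53.7486, K−S=81.1714, hold=81.1132 ⇒ V=81.1714 exercise | (k=6,j=1): S=63.4304, K−S=71.4896, hold=71.4314 ⇒ V=71.4896 exercise | (k=6,j=2): S=74.8561, K−S=60.0639, hold=60.0056 ⇒ V=60.0639 exercise | (k=6,j=3): S=88.3400, K−S=46.5800, hold=46.5218 ⇒ V=46.5800 exercise | (k=6,j=4): S=104.2527, K−S=30.6673, hold=30.6090 ⇒ V=30.6673 exercise | (k=6,j=5): S=123.0318, K−S=11.8882, hold=14.1858 ⇒ V=14.1858 continue | (k=6,j=6): S=145.1936, K−S=0.0000, hold=3.1882 ⇒ V=3.1882 continue
k=5: (k=5,j=0): S=58.3892, K−S=76.5308, hold=76.4726 ⇒ V=76.5308 exercise | (k=5,j=1): S=68.9068, K−S=66.0132, hold=65.9549 ⇒ V=66.0132 exercise | (k=5,j=2): S=81.3191, K−S=53.6009, hold=53.5427 ⇒ V=53.6009 exercise | (k=5,j=3): S=95.9671, K−S=38.9529, hold=38.8946 ⇒ V=38.9529 exercise | (k=5,j=4): S=113.2537, K−S=21.6663, hold=22.7148 ⇒ V=22.7148 continue | (k=5,j=5): S=133.6542, K−S=1.2658, hold=8.8821 ⇒ V=8.8821 continue
k=4: (k=4,j=0): S=63.4304, K−S=71.4896, hold=71.4314 ⇒ V=71.4896 exercise | (k=4,j=1): S=74.8561, K−S=60.0639, hold=60.0056 ⇒ V=60.0639 exercise | (k=4,j=2): S=88.3400, K−S=46.5800, hold=46.5218 ⇒ V=46.5800 exercise | (k=4,j=3): S=104.2527, K−S=30.6673, hold=31.1141 ⇒ V=31.1141 continue | (k=4,j=4): S=123.0318, K−S=11.8882, hold=16.0417 ⇒ V=16.0417 continue
k=3: (k=3,j=0): S=68.9068, K−S=66.0132, hold=65.9549 ⇒ V=66.0132 exercise | (k=3,j=1): S=81.3191, K−S=53.6009, hold=53.5427 ⇒ V=53.6009 exercise | (k=3,j=2): S=95.9671, K−S=38.9529, hold=39.1099 ⇒ V=39.1099 continue | (k=3,j=3): S=113.2537, K−S=21.6663, hold=23.8402 ⇒ V=23.8402 continue
k=2: (k=2,j=0): S=74.8561, K−S=60.0639, hold=60.0056 ⇒ V=60.0639 exercise | (k=2,j=1): S=88.3400, K−S=46.5800, hold=46.5974 ⇒ V=46.5974 continue | (k=2,j=2): S=104.2527, K−S=30.6673, hold=31.7375 ⇒ V=31.7375 continue
k=1: (k=1,j=0): S=81.3191, K−S=53.6009, hold=53.5511 ⇒ V=53.6009 exercise | (k=1,j=1): S=95.9671, K−S=38.9529, hold=39.4192 ⇒ V=39.4192 continue
k=0: (k=0,j=0): S=88.3400, K−S=46.5800, hold=46.7464 ⇒ V=46.7464 continue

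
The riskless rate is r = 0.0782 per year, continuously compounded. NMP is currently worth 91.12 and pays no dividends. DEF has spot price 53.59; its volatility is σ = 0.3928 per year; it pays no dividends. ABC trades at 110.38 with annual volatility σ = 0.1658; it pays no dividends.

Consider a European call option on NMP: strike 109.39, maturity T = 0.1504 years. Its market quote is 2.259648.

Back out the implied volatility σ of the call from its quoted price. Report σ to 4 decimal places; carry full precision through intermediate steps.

At σ = 0.5253 the Black–Scholes value reproduces the quote:
σ√T = 0.5253·√0.1504 = 0.203719
d₁ = (ln(S/K) + (r+σ²/2)T) / (σ√T) = (ln(91.12/109.39) + (0.0782+0.5253²/2)·0.1504) / 0.203719 = (-0.182742 + 0.032512) / 0.203719 = -0.737439
d₂ = d₁ − σ√T = -0.737439 − 0.203719 = -0.941158
e^{−rT} = 0.988308
N(d₁) = 0.230428,  N(d₂) = 0.173312
V = S·N(d₁) − K·e^{−rT}·N(d₂) = 20.996584 − 18.736936 = 2.259648 (the quoted price), and the Black–Scholes price is strictly increasing in σ, so σ is unique

sigma = 0.5253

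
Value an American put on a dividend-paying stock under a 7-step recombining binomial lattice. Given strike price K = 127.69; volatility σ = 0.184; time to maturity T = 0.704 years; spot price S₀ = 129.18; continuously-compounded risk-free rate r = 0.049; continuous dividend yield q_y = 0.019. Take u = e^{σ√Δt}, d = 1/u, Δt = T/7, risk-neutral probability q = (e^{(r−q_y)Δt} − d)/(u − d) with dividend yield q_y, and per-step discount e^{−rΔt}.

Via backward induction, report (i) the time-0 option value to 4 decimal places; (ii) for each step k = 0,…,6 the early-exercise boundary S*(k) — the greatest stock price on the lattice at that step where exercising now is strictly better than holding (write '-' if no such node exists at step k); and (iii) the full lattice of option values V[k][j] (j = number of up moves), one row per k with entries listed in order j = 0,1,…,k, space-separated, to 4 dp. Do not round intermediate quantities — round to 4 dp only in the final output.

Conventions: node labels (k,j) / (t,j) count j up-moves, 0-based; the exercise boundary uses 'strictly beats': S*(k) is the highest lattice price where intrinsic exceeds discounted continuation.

price = 6.3343
boundary = - - - 108.4350 102.2887 108.4350 114.9507
tree:
6.3343
9.4983 3.3713
13.7853 5.4925 1.3763
19.2550 8.6904 2.4889 0.3262
25.4013 13.2499 4.4162 0.6707 0.0000
31.1992 19.2550 7.6382 1.3793 0.0000 0.0000
36.6685 25.4013 12.7393 2.8362 0.0000 0.0000 0.0000
41.8278 31.1992 19.2550 5.8322 0.0000 0.0000 0.0000 0.0000

params: Δt=0.10057 u=1.06009 d=0.94332 q=0.51129 e^(-rΔt)=0.99508
t_7 payoffs: 41.8278 31.1992 19.2550 5.8322 0.0000 0.0000 0.0000 0.0000
t_6: node(6,0) S=91.0215 payoff=36.6685 vs cont=36.2146 → 36.6685 [stop]  node(6,1) S=102.2887 payoff=25.4013 vs cont=24.9689 → 25.4013 [stop]  node(6,2) S=114.9507 payoff=12.7393 vs cont=12.3311 → 12.7393 [stop]  node(6,3) S=129.1800 payoff=0.0000 vs cont=2.8362 → 2.8362 [wait]  node(6,4) S=145.1707 payoff=0.0000 vs cont=0.0000 → 0.0000 [wait]  node(6,5) S=163.1409 payoff=0.0000 vs cont=0.0000 → 0.0000 [wait]  node(6,6) S=183.3356 payoff=0.0000 vs cont=0.0000 → 0.0000 [wait]  ⇒ S*(6)=114.9507
t_5: node(5,0) S=96.4908 payoff=31.1992 vs cont=30.7557 → 31.1992 [stop]  node(5,1) S=108.4350 payoff=19.2550 vs cont=18.8343 → 19.2550 [stop]  node(5,2) S=121.8578 payoff=5.8322 vs cont=7.6382 → 7.6382 [wait]  node(5,3) S=136.9422 payoff=0.0000 vs cont=1.3793 → 1.3793 [wait]  node(5,4) S=153.8938 payoff=0.0000 vs cont=0.0000 → 0.0000 [wait]  node(5,5) S=172.9437 payoff=0.0000 vs cont=0.0000 → 0.0000 [wait]  ⇒ S*(5)=108.4350
t_4: node(4,0) S=102.2887 payoff=25.4013 vs cont=24.9689 → 25.4013 [stop]  node(4,1) S=114.9507 payoff=12.7393 vs cont=13.2499 → 13.2499 [wait]  node(4,2) S=129.1800 payoff=0.0000 vs cont=4.4162 → 4.4162 [wait]  node(4,3) S=145.1707 payoff=0.0000 vs cont=0.6707 → 0.6707 [wait]  node(4,4) S=163.1409 payoff=0.0000 vs cont=0.0000 → 0.0000 [wait]  ⇒ S*(4)=102.2887
t_3: node(3,0) S=108.4350 payoff=19.2550 vs cont=19.0941 → 19.2550 [stop]  node(3,1) S=121.8578 payoff=5.8322 vs cont=8.6904 → 8.6904 [wait]  node(3,2) S=136.9422 payoff=0.0000 vs cont=2.4889 → 2.4889 [wait]  node(3,3) S=153.8938 payoff=0.0000 vs cont=0.3262 → 0.3262 [wait]  ⇒ S*(3)=108.4350
t_2: node(2,0) S=114.9507 payoff=12.7393 vs cont=13.7853 → 13.7853 [wait]  node(2,1) S=129.1800 payoff=0.0000 vs cont=5.4925 → 5.4925 [wait]  node(2,2) S=145.1707 payoff=0.0000 vs cont=1.3763 → 1.3763 [wait]  ⇒ S*(2)=-
t_1: node(1,0) S=121.8578 payoff=5.8322 vs cont=9.4983 → 9.4983 [wait]  node(1,1) S=136.9422 payoff=0.0000 vs cont=3.3713 → 3.3713 [wait]  ⇒ S*(1)=-
t_0: node(0,0) S=129.1800 payoff=0.0000 vs cont=6.3343 → 6.3343 [wait]  ⇒ S*(0)=-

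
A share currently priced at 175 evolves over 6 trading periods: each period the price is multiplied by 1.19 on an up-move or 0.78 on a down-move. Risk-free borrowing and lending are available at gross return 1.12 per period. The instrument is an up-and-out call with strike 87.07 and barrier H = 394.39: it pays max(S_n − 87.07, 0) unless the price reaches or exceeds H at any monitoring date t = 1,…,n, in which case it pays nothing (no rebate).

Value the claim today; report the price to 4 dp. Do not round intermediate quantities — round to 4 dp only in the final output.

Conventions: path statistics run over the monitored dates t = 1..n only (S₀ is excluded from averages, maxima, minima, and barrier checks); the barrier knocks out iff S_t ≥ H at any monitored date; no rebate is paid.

price = 55.2672

No-arbitrage gives p* = (R−d)/(u−d) = 0.8293: enumerate every path, weight its payoff by its p*-probability, and discount by R^6.
Enumerate all 2^6 = 64 price paths (U = up ×1.19, D = down ×0.78); each path with k up-moves has probability p*^k·(1−p*)^(6−k).
DDDDDD: M=136.5000, payoff=0.0000, prob=0.000025
UDDDDD: M=208.2500, payoff=0.0000, prob=0.000120
DUDDDD: M=162.4350, payoff=0.0000, prob=0.000120
UUDDDD: M=247.8175, payoff=4.6598, prob=0.000584
DDUDDD: M=136.5000, payoff=0.0000, prob=0.000120
UDUDDD: M=208.2500, payoff=4.6598, prob=0.000584
DUUDDD: M=193.2977, payoff=4.6598, prob=0.000584
UUUDDD: M=294.9028, payoff=52.8767, prob=0.002838
DDDUDD: M=136.5000, payoff=0.0000, prob=0.000120
UDDUDD: M=208.2500, payoff=4.6598, prob=0.000584
DUDUDD: M=162.4350, payoff=4.6598, prob=0.000584
UUDUDD: M=247.8175, payoff=52.8767, prob=0.002838
DDUUDD: M=150.7722, payoff=4.6598, prob=0.000584
UDUUDD: M=230.0242, payoff=52.8767, prob=0.002838
DUUUDD: M=230.0242, payoff=52.8767, prob=0.002838
UUUUDD: M=350.9344, payoff=126.4385, prob=0.013785
DDDDUD: M=136.5000, payoff=0.0000, prob=0.000120
UDDDUD: M=208.2500, payoff=4.6598, prob=0.000584
DUDDUD: M=162.4350, payoff=4.6598, prob=0.000584
UUDDUD: M=247.8175, payoff=52.8767, prob=0.002838
DDUDUD: M=136.5000, payoff=4.6598, prob=0.000584
UDUDUD: M=208.2500, payoff=52.8767, prob=0.002838
DUUDUD: M=193.2977, payoff=52.8767, prob=0.002838
UUUDUD: M=294.9028, payoff=126.4385, prob=0.013785
DDDUUD: M=136.5000, payoff=4.6598, prob=0.000584
UDDUUD: M=208.2500, payoff=52.8767, prob=0.002838
DUDUUD: M=179.4189, payoff=52.8767, prob=0.002838
UUDUUD: M=273.7288, payoff=126.4385, prob=0.013785
DDUUUD: M=179.4189, payoff=52.8767, prob=0.002838
UDUUUD: M=273.7288, payoff=126.4385, prob=0.013785
DUUUUD: M=273.7288, payoff=126.4385, prob=0.013785
UUUUUD: M=417.6119, payoff=0.0000, prob=0.066956
DDDDDU: M=136.5000, payoff=0.0000, prob=0.000120
UDDDDU: M=208.2500, payoff=4.6598, prob=0.000584
DUDDDU: M=162.4350, payoff=4.6598, prob=0.000584
UUDDDU: M=247.8175, payoff=52.8767, prob=0.002838
DDUDDU: M=136.5000, payoff=4.6598, prob=0.000584
UDUDDU: M=208.2500, payoff=52.8767, prob=0.002838
DUUDDU: M=193.2977, payoff=52.8767, prob=0.002838
UUUDDU: M=294.9028, payoff=126.4385, prob=0.013785
DDDUDU: M=136.5000, payoff=4.6598, prob=0.000584
UDDUDU: M=208.2500, payoff=52.8767, prob=0.002838
DUDUDU: M=162.4350, payoff=52.8767, prob=0.002838
UUDUDU: M=247.8175, payoff=126.4385, prob=0.013785
DDUUDU: M=150.7722, payoff=52.8767, prob=0.002838
UDUUDU: M=230.0242, payoff=126.4385, prob=0.013785
DUUUDU: M=230.0242, payoff=126.4385, prob=0.013785
UUUUDU: M=350.9344, payoff=238.6673, prob=0.066956
DDDDUU: M=136.5000, payoff=4.6598, prob=0.000584
UDDDUU: M=208.2500, payoff=52.8767, prob=0.002838
DUDDUU: M=162.4350, payoff=52.8767, prob=0.002838
UUDDUU: M=247.8175, payoff=126.4385, prob=0.013785
DDUDUU: M=139.9467, payoff=52.8767, prob=0.002838
UDUDUU: M=213.5085, payoff=126.4385, prob=0.013785
DUUDUU: M=213.5085, payoff=126.4385, prob=0.013785
UUUDUU: M=325.7373, payoff=238.6673, prob=0.066956
DDDUUU: M=139.9467, payoff=52.8767, prob=0.002838
UDDUUU: M=213.5085, payoff=126.4385, prob=0.013785
DUDUUU: M=213.5085, payoff=126.4385, prob=0.013785
UUDUUU: M=325.7373, payoff=238.6673, prob=0.066956
DDUUUU: M=213.5085, payoff=126.4385, prob=0.013785
UDUUUU: M=325.7373, payoff=238.6673, prob=0.066956
DUUUUU: M=325.7373, payoff=238.6673, prob=0.066956
UUUUUU: M=496.9581, payoff=0.0000, prob=0.325215
Price = Σ prob·payoff / R^6 = 109.087682 / 1.973823 = 55.2672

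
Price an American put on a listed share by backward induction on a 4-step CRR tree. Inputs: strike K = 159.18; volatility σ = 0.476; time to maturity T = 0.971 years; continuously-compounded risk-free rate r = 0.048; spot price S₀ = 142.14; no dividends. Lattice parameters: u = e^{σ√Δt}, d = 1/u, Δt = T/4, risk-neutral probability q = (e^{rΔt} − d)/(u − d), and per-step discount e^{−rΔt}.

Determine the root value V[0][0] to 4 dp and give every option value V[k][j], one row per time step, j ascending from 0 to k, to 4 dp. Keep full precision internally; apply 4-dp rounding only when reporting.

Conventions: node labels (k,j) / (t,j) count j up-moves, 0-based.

params: Δt=0.24275 u=1.26431 d=0.79095 q=0.46640 e^(-rΔt)=0.98842
t_4 payoffs: 103.5503 70.2575 17.0400 0.0000 0.0000
k=3: node(3,0) S=70.3330 payoff=88.8470 vs cont=87.0030 → 88.8470 [stop]  node(3,1) S=112.4253 payoff=46.7547 vs cont=44.9107 → 46.7547 [stop]  node(3,2) S=179.7085 payoff=0.0000 vs cont=8.9873 → 8.9873 [wait]  node(3,3) S=287.2587 payoff=0.0000 vs cont=0.0000 → 0.0000 [wait]
k=2: node(2,0) S=88.9225 payoff=70.2575 vs cont=68.4135 → 70.2575 [stop]  node(2,1) S=142.1400 payoff=17.0400 vs cont=28.8026 → 28.8026 [wait]  node(2,2) S=227.2066 payoff=0.0000 vs cont=4.7401 → 4.7401 [wait]
k=1: node(1,0) S=112.4253 payoff=46.7547 vs cont=50.3332 → 50.3332 [wait]  node(1,1) S=179.7085 payoff=0.0000 vs cont=17.3763 → 17.3763 [wait]
k=0: node(0,0) S=142.1400 payoff=17.0400 vs cont=34.5572 → 34.5572 [wait]

price = 34.5572
tree:
34.5572
50.3332 17.3763
70.2575 28.8026 4.7401
88.8470 46.7547 8.9873 0.0000
103.5503 70.2575 17.0400 0.0000 0.0000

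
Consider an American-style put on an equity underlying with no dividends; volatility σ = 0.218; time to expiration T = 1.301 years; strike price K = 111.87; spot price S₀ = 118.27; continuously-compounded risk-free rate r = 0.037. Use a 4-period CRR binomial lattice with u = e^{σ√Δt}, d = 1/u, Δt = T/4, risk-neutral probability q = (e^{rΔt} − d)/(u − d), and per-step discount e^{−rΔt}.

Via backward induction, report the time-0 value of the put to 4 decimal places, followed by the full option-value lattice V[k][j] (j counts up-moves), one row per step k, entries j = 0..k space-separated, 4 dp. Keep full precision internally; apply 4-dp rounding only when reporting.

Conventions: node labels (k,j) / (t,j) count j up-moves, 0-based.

price = 6.6380
tree:
6.6380
11.6430 2.1273
19.6372 4.4625 0.0000
30.4200 9.3611 0.0000 0.0000
39.9422 19.6372 0.0000 0.0000 0.0000

Δt=0.32525, u=1.13239, d=0.88309, q=0.51752, disc=e^(-rΔt)=0.98804
k=4 terminal: V=max(K-S,0) → 39.9422 19.6372 0.0000 0.0000 0.0000
k=3: j=0 S=81.4500 intr=30.4200 cont=29.0818 V=30.4200[EX]; j=1 S=104.4432 intr=7.4268 cont=9.3611 V=9.3611[hold]; j=2 S=133.9273 intr=0.0000 cont=0.0000 V=0.0000[hold]; j=3 S=171.7347 intr=0.0000 cont=0.0000 V=0.0000[hold]
k=2: j=0 S=92.2328 intr=19.6372 cont=19.2880 V=19.6372[EX]; j=1 S=118.2700 intr=0.0000 cont=4.4625 V=4.4625[hold]; j=2 S=151.6574 intr=0.0000 cont=0.0000 V=0.0000[hold]
k=1: j=0 S=104.4432 intr=7.4268 cont=11.6430 V=11.6430[hold]; j=1 S=133.9273 intr=0.0000 cont=2.1273 V=2.1273[hold]
k=0: j=0 S=118.2700 intr=0.0000 cont=6.6380 V=6.6380[hold]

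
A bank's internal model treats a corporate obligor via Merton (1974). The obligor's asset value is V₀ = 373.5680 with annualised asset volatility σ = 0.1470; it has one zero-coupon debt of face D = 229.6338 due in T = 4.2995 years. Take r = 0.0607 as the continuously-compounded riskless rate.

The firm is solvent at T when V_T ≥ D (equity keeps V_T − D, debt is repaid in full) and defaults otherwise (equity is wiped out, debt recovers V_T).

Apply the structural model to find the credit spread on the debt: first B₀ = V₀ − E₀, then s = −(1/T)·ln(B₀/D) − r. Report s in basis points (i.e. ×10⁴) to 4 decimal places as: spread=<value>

spread=2.3670

Apply the equity-as-call identities (strike 229.6338, horizon 4.2995 years):
d₁ = [ln(V₀/D) + (r + σ²/2)T] / (σ√T)
   = [ln(373.5680/229.6338) + (0.0607 + 0.5·0.1470²)·4.2995] / (0.1470·√4.2995)
   = [0.486614 + 0.307434] / 0.304808 = 2.605076
d₂ = d₁ − σ√T = 2.605076 − 0.304808 = 2.300268
N(d₁) = 0.995407,  N(d₂) = 0.989283,  e^(−rT) = 0.770297
E₀ = V₀·N(d₁) − D·e^(−rT)·N(d₂)
   = 373.5680·0.995407 − 229.6338·0.770297·0.989283 = 196.861786
B₀ = V₀ − E₀ = 373.5680 − 196.861786 = 176.706214
spread = −(1/T)·ln(B₀/D) − r = −(1/4.2995)·ln(176.706214/229.6338) − 0.0607 = 0.00023670
in basis points: 0.00023670 × 10⁴ = 2.3670 bp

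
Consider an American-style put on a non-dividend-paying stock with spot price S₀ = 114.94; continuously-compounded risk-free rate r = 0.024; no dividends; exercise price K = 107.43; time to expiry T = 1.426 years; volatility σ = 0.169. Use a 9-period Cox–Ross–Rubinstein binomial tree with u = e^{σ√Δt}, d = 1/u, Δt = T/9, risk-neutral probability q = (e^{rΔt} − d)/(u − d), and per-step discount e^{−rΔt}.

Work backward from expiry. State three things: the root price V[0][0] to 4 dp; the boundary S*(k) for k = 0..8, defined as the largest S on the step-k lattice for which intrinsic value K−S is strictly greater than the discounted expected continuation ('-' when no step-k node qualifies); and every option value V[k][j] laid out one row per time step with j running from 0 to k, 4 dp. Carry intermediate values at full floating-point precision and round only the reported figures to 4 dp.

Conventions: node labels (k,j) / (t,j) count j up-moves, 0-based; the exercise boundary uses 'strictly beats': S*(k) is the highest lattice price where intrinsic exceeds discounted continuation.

Δt=0.15844, u=1.06958, d=0.93494, q=0.51149, disc=e^(-rΔt)=0.99620
k=9 terminal: V=max(K-S,0) → 44.6915 35.6564 25.3202 13.4954 0.0000 0.0000 0.0000 0.0000 0.0000 0.0000
k=8: j=0 S=67.1041 intr=40.3259 cont=39.9181 V=40.3259[EX]; j=1 S=76.7679 intr=30.6621 cont=30.2543 V=30.6621[EX]; j=2 S=87.8234 intr=19.6066 cont=19.1989 V=19.6066[EX]; j=3 S=100.4710 intr=6.9590 cont=6.5677 V=6.9590[EX]; j=4 S=114.9400 intr=0.0000 cont=0.0000 V=0.0000[hold]; j=5 S=131.4927 intr=0.0000 cont=0.0000 V=0.0000[hold]; j=6 S=150.4292 intr=0.0000 cont=0.0000 V=0.0000[hold]; j=7 S=172.0928 intr=0.0000 cont=0.0000 V=0.0000[hold]; j=8 S=196.8762 intr=0.0000 cont=0.0000 V=0.0000[hold]  S*(8)=100.4710
k=7: j=0 S=71.7736 intr=35.6564 cont=35.2487 V=35.6564[EX]; j=1 S=82.1098 intr=25.3202 cont=24.9125 V=25.3202[EX]; j=2 S=93.9346 intr=13.4954 cont=13.0877 V=13.4954[EX]; j=3 S=107.4623 intr=0.0000 cont=3.3867 V=3.3867[hold]; j=4 S=122.9381 intr=0.0000 cont=0.0000 V=0.0000[hold]; j=5 S=140.6426 intr=0.0000 cont=0.0000 V=0.0000[hold]; j=6 S=160.8968 intr=0.0000 cont=0.0000 V=0.0000[hold]; j=7 S=184.0678 intr=0.0000 cont=0.0000 V=0.0000[hold]  S*(7)=93.9346
k=6: j=0 S=76.7679 intr=30.6621 cont=30.2543 V=30.6621[EX]; j=1 S=87.8234 intr=19.6066 cont=19.1989 V=19.6066[EX]; j=2 S=100.4710 intr=6.9590 cont=8.2934 V=8.2934[hold]; j=3 S=114.9400 intr=0.0000 cont=1.6482 V=1.6482[hold]; j=4 S=131.4927 intr=0.0000 cont=0.0000 V=0.0000[hold]; j=5 S=150.4292 intr=0.0000 cont=0.0000 V=0.0000[hold]; j=6 S=172.0928 intr=0.0000 cont=0.0000 V=0.0000[hold]  S*(6)=87.8234
k=5: j=0 S=82.1098 intr=25.3202 cont=24.9125 V=25.3202[EX]; j=1 S=93.9346 intr=13.4954 cont=13.7676 V=13.7676[hold]; j=2 S=107.4623 intr=0.0000 cont=4.8759 V=4.8759[hold]; j=3 S=122.9381 intr=0.0000 cont=0.8021 V=0.8021[hold]; j=4 S=140.6426 intr=0.0000 cont=0.0000 V=0.0000[hold]; j=5 S=160.8968 intr=0.0000 cont=0.0000 V=0.0000[hold]  S*(5)=82.1098
k=4: j=0 S=87.8234 intr=19.6066 cont=19.3375 V=19.6066[EX]; j=1 S=100.4710 intr=6.9590 cont=9.1846 V=9.1846[hold]; j=2 S=114.9400 intr=0.0000 cont=2.7816 V=2.7816[hold]; j=3 S=131.4927 intr=0.0000 cont=0.3903 V=0.3903[hold]; j=4 S=150.4292 intr=0.0000 cont=0.0000 V=0.0000[hold]  S*(4)=87.8234
k=3: j=0 S=93.9346 intr=13.4954 cont=14.2217 V=14.2217[hold]; j=1 S=107.4623 intr=0.0000 cont=5.8871 V=5.8871[hold]; j=2 S=122.9381 intr=0.0000 cont=1.5526 V=1.5526[hold]; j=3 S=140.6426 intr=0.0000 cont=0.1900 V=0.1900[hold]  S*(3)=-
k=2: j=0 S=100.4710 intr=6.9590 cont=9.9209 V=9.9209[hold]; j=1 S=114.9400 intr=0.0000 cont=3.6562 V=3.6562[hold]; j=2 S=131.4927 intr=0.0000 cont=0.8524 V=0.8524[hold]  S*(2)=-
k=1: j=0 S=107.4623 intr=0.0000 cont=6.6911 V=6.6911[hold]; j=1 S=122.9381 intr=0.0000 cont=2.2136 V=2.2136[hold]  S*(1)=-
k=0: j=0 S=114.9400 intr=0.0000 cont=4.3842 V=4.3842[hold]  S*(0)=-

price = 4.3842
boundary = - - - - 87.8234 82.1098 87.8234 93.9346 100.4710
tree:
4.3842
6.6911 2.2136
9.9209 3.6562 0.8524
14.2217 5.8871 1.5526 0.1900
19.6066 9.1846 2.7816 0.3903 0.0000
25.3202 13.7676 4.8759 0.8021 0.0000 0.0000
30.6621 19.6066 8.2934 1.6482 0.0000 0.0000 0.0000
35.6564 25.3202 13.4954 3.3867 0.0000 0.0000 0.0000 0.0000
40.3259 30.6621 19.6066 6.9590 0.0000 0.0000 0.0000 0.0000 0.0000
44.6915 35.6564 25.3202 13.4954 0.0000 0.0000 0.0000 0.0000 0.0000 0.0000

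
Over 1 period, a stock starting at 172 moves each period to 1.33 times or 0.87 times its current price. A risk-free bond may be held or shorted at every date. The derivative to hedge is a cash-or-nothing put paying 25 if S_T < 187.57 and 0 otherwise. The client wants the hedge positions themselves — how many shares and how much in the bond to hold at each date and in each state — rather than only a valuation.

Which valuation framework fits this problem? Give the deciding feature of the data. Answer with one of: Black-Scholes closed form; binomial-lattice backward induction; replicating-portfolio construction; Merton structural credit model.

Key observation: a price alone would not answer the question — the per-node share/bond construction on the spot-172, 1.33/0.87 tree is required, and only the replicating-portfolio method yields it.

framework: replicating-portfolio construction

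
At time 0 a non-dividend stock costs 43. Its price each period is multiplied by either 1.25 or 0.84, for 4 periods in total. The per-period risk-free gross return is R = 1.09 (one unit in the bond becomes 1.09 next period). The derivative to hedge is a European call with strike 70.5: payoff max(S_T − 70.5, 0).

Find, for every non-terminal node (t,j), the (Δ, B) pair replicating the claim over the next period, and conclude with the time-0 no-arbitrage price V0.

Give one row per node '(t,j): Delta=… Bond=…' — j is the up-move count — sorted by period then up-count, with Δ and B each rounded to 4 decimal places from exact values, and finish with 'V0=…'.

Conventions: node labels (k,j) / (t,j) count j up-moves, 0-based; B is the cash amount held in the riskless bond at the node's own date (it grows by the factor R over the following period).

Since d<R<u, set p* = (R−d)/(u−d) = 0.6098; price each node as the discounted p*-expectation of its children.
Terminal payoffs: V(4,0)=0.0000, V(4,1)=0.0000, V(4,2)=0.0000, V(4,3)=0.0469, V(4,4)=34.4805
  t=3,j=0: stock 25.4863 → up 31.8578 (V=0.0000), down 21.4085 (V=0.0000). Price 0.0000; hedge Δ=0.0000, bond B=0.0000.
  t=3,j=1: stock 37.9260 → up 47.4075 (V=0.0000), down 31.8578 (V=0.0000). Price 0.0000; hedge Δ=0.0000, bond B=0.0000.
  t=3,j=2: stock 56.4375 → up 70.5469 (V=0.0469), down 47.4075 (V=0.0000). Price 0.0262; hedge Δ=0.0020, bond B=-0.0881.
  t=3,j=3: stock 83.9844 → up 104.9805 (V=34.4805), down 70.5469 (V=0.0469). Price 19.3055; hedge Δ=1.0000, bond B=-64.6789.
  t=2,j=0: stock 30.3408 → up 37.9260 (V=0.0000), down 25.4863 (V=0.0000). Price 0.0000; hedge Δ=0.0000, bond B=0.0000.
  t=2,j=1: stock 45.1500 → up 56.4375 (V=0.0262), down 37.9260 (V=0.0000). Price 0.0147; hedge Δ=0.0014, bond B=-0.0493.
  t=2,j=2: stock 67.1875 → up 83.9844 (V=19.3055), down 56.4375 (V=0.0262). Price 10.8091; hedge Δ=0.6999, bond B=-36.2135.
  t=1,j=0: stock 36.1200 → up 45.1500 (V=0.0147), down 30.3408 (V=0.0000). Price 0.0082; hedge Δ=0.0010, bond B=-0.0276.
  t=1,j=1: stock 53.7500 → up 67.1875 (V=10.8091), down 45.1500 (V=0.0147). Price 6.0519; hedge Δ=0.4898, bond B=-20.2758.
  t=0,j=0: stock 43.0000 → up 53.7500 (V=6.0519), down 36.1200 (V=0.0082). Price 3.3884; hedge Δ=0.3428, bond B=-11.3524.
Sanity check at the root: Δ(0,0)·S0 + B(0,0) reproduces V0 = 3.3884.

(0,0): Delta=0.3428 Bond=-11.3524
(1,0): Delta=0.0010 Bond=-0.0276
(1,1): Delta=0.4898 Bond=-20.2758
(2,0): Delta=0.0000 Bond=0.0000
(2,1): Delta=0.0014 Bond=-0.0493
(2,2): Delta=0.6999 Bond=-36.2135
(3,0): Delta=0.0000 Bond=0.0000
(3,1): Delta=0.0000 Bond=0.0000
(3,2): Delta=0.0020 Bond=-0.0881
(3,3): Delta=1.0000 Bond=-64.6789
V0=3.3884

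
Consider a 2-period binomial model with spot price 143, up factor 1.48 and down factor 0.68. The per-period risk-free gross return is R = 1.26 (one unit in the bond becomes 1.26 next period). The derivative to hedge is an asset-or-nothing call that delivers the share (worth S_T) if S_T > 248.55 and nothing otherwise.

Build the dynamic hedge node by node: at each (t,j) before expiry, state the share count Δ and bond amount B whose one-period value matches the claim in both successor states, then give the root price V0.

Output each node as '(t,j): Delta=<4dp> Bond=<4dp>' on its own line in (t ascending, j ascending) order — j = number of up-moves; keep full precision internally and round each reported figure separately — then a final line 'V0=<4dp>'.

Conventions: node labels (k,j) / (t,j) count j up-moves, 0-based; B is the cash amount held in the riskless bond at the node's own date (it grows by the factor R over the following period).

(0,0): Delta=1.5754 Bond=-121.5837
(1,0): Delta=0.0000 Bond=0.0000
(1,1): Delta=1.8500 Bond=-211.3041
V0=103.7037

Under the risk-neutral measure, an up-move has probability p* = (R−d)/(u−d) = 0.7250 and values discount at R = 1.26.
Expiry values: V(2,0)=0.0000, V(2,1)=0.0000, V(2,2)=313.2272
(1,0): S=97.2400. Δ = (V_up−V_dn)/(S_up−S_dn) = (0.0000−0.0000)/(143.9152−66.1232) = 0.0000. V = [p*·0.0000 + (1−p*)·0.0000]/1.26 = 0.0000. B = V − Δ·S = 0.0000.
(1,1): S=211.6400. Δ = (V_up−V_dn)/(S_up−S_dn) = (313.2272−0.0000)/(313.2272−143.9152) = 1.8500. V = [p*·313.2272 + (1−p*)·0.0000]/1.26 = 180.2299. B = V − Δ·S = -211.3041.
(0,0): S=143.0000. Δ = (V_up−V_dn)/(S_up−S_dn) = (180.2299−0.0000)/(211.6400−97.2400) = 1.5754. V = [p*·180.2299 + (1−p*)·0.0000]/1.26 = 103.7037. B = V − Δ·S = -121.5837.
Verification: the root portfolio costs Δ(0,0)·S0 + B(0,0) = 103.7037, matching V0.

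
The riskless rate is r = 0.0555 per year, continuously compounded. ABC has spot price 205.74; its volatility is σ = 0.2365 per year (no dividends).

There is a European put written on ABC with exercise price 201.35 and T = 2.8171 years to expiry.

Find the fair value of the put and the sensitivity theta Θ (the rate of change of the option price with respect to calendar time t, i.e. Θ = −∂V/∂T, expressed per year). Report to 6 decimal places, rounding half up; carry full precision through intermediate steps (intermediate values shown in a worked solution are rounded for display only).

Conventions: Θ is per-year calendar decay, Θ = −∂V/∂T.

σ√T = 0.2365·√2.8171 = 0.396947
d₁ = (ln(S/K) + (r+σ²/2)T) / (σ√T) = (ln(205.74/201.35) + (0.0555+0.2365²/2)·2.8171) / 0.396947 = (0.021569 + 0.235132) / 0.396947 = 0.646689
d₂ = d₁ − σ√T = 0.646689 − 0.396947 = 0.249742
e^{−rT} = 0.855261
N(−d₁) = 0.258917,  N(−d₂) = 0.401393
Put price V = K·e^{−rT}·N(−d₂) − S·N(−d₁) = 69.122658 − 53.269530 = 15.853128
φ(d₁) = (1/√(2π))·e^{−d₁²/2} = 0.323666
Θ = −S·φ(d₁)·σ/(2√T) + r·K·e^{−rT}·N(−d₂) = −4.691552 + 3.836308 = -0.855244

price = 15.853128
Θ = -0.855244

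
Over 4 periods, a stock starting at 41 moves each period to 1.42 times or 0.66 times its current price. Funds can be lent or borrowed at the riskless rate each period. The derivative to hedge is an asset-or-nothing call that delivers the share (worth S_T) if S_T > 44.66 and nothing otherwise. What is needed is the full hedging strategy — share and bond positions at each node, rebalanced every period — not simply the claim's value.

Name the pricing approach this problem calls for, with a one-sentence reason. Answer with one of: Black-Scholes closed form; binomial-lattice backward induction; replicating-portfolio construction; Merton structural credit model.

Key observation: the task asks for the hedge itself — share and bond holdings at every node of the 4-period tree on spot 41 with factors 1.42/0.66 — which is exactly what the replicating-portfolio construction produces.

framework: replicating-portfolio construction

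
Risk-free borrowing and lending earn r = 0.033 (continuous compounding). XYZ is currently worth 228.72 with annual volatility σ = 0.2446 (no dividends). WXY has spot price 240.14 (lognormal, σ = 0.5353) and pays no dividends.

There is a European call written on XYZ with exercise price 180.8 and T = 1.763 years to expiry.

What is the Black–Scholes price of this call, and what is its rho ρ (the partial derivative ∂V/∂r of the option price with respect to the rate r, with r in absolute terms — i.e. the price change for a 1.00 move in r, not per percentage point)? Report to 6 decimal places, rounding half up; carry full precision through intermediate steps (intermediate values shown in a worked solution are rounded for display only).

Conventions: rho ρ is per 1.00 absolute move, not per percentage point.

σ√T = 0.2446·√1.763 = 0.324775
d₁ = (ln(S/K) + (r+σ²/2)T) / (σ√T) = (ln(228.72/180.8) + (0.033+0.2446²/2)·1.763) / 0.324775 = (0.235107 + 0.110918) / 0.324775 = 1.065431
d₂ = d₁ − σ√T = 1.065431 − 0.324775 = 0.740656
e^{−rT} = 0.943481
N(d₁) = 0.856660,  N(d₂) = 0.770549
Call price V = S·N(d₁) − K·e^{−rT}·N(d₂) = 195.935190 − 131.441324 = 64.493866
ρ = K·T·e^{−rT}·N(d₂) = 231.731055

price = 64.493866
ρ = 231.731055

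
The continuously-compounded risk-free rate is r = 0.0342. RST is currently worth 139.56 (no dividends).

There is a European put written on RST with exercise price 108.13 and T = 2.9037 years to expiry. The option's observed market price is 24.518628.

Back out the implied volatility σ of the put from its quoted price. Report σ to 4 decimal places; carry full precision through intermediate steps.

At σ = 0.5462 the Black–Scholes value reproduces the quote:
σ√T = 0.5462·√2.9037 = 0.930738
d₁ = (ln(S/K) + (r+σ²/2)T) / (σ√T) = (ln(139.56/108.13) + (0.0342+0.5462²/2)·2.9037) / 0.930738 = (0.255160 + 0.532443) / 0.930738 = 0.846214
d₂ = d₁ − σ√T = 0.846214 − 0.930738 = -0.084524
e^{−rT} = 0.905465
N(−d₁) = 0.198717,  N(−d₂) = 0.533680
V = K·e^{−rT}·N(−d₂) − S·N(−d₁) = 52.251527 − 27.732898 = 24.518628 (equal to the quote); since ∂V/∂σ > 0 for all σ, the implied volatility is unique

sigma = 0.5462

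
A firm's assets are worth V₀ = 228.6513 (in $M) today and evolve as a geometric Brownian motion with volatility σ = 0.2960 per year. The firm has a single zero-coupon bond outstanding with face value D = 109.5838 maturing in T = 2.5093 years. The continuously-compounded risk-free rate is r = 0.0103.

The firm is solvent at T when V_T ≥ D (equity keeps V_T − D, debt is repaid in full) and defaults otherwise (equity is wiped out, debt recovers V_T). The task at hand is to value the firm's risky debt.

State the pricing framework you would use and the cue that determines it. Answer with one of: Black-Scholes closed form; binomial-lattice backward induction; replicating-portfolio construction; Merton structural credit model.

framework: Merton structural credit model

Key observation: with the firm-asset dynamics (V₀ = 228.6513) and a single zero-coupon liability of face 109.5838 given, debt value, spread, and default probability all derive from the option view of the balance sheet.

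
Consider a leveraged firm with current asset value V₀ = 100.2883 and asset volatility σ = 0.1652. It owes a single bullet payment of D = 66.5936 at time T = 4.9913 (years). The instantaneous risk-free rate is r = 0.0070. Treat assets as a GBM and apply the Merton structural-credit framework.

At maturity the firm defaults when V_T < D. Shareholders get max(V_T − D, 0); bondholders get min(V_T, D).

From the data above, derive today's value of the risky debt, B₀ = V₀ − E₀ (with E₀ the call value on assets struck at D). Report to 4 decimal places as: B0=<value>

Work the structural quantities from V₀ = 100.2883 against face 66.5936:
d₁ = [ln(V₀/D) + (r + σ²/2)T] / (σ√T)
   = [ln(100.2883/66.5936) + (0.0070 + 0.5·0.1652²)·4.9913] / (0.1652·√4.9913)
   = [0.409441 + 0.103048] / 0.369077 = 1.388568
d₂ = d₁ − σ√T = 1.388568 − 0.369077 = 1.019492
N(d₁) = 0.917518,  N(d₂) = 0.846015,  e^(−rT) = 0.965664
E₀ = V₀·N(d₁) − D·e^(−rT)·N(d₂)
   = 100.2883·0.917518 − 66.5936·0.965664·0.846015 = 37.611574
B₀ = V₀ − E₀ = 100.2883 − 37.611574 = 62.676726

B0=62.6767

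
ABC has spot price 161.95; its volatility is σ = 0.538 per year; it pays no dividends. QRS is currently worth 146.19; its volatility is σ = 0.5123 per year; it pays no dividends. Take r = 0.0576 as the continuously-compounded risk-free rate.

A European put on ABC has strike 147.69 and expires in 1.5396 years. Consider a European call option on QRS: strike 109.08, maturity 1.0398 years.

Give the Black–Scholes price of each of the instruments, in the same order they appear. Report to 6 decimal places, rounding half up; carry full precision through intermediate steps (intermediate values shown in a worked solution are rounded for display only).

price(ABC put K=147.69) = 26.803141
price(QRS call K=109.08) = 52.809358

[ABC put K=147.69]
σ√T = 0.538·√1.5396 = 0.667554
d₁ = (ln(S/K) + (r+σ²/2)T) / (σ√T) = (ln(161.95/147.69) + (0.0576+0.538²/2)·1.5396) / 0.667554 = (0.092172 + 0.311495) / 0.667554 = 0.604696
d₂ = d₁ − σ√T = 0.604696 − 0.667554 = -0.062858
e^{−rT} = 0.915137
N(−d₁) = 0.272690,  N(−d₂) = 0.525060
price = K·e^{−rT}·N(−d₂) − S·N(−d₁) = 70.965364 − 44.162223 = 26.803141
[QRS call K=109.08]
σ√T = 0.5123·√1.0398 = 0.522395
d₁ = (ln(S/K) + (r+σ²/2)T) / (σ√T) = (ln(146.19/109.08) + (0.0576+0.5123²/2)·1.0398) / 0.522395 = (0.292826 + 0.196341) / 0.522395 = 0.936391
d₂ = d₁ − σ√T = 0.936391 − 0.522395 = 0.413996
e^{−rT} = 0.941866
N(d₁) = 0.825464,  N(d₂) = 0.660562
price = S·N(d₁) − K·e^{−rT}·N(d₂) = 120.674606 − 67.865247 = 52.809358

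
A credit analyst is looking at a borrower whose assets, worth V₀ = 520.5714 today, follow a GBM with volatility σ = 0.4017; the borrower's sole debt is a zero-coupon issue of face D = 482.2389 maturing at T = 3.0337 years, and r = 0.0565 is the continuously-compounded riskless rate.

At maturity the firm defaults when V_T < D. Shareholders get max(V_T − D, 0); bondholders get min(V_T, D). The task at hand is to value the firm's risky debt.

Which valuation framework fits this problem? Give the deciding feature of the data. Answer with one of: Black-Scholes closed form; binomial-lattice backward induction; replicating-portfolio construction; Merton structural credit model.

Key observation: a levered firm with one bullet debt due at 3.0337 years is the canonical structural-credit setup: equity is a call on the firm's assets struck at the face value.

framework: Merton structural credit model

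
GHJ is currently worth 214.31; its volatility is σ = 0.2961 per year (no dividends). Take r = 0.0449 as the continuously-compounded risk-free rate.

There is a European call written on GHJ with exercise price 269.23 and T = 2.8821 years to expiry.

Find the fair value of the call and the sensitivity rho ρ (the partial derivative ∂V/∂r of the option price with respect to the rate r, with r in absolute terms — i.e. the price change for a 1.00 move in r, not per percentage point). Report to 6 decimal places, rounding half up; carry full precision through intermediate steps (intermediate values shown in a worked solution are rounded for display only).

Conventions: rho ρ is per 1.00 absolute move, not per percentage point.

price = 34.457817
ρ = 223.047137

σ√T = 0.2961·√2.8821 = 0.502682
d₁ = (ln(S/K) + (r+σ²/2)T) / (σ√T) = (ln(214.31/269.23) + (0.0449+0.2961²/2)·2.8821) / 0.502682 = (-0.228142 + 0.255751) / 0.502682 = 0.054922
d₂ = d₁ − σ√T = 0.054922 − 0.502682 = -0.447760
e^{−rT} = 0.878617
N(d₁) = 0.521900,  N(d₂) = 0.327163
Call price V = S·N(d₁) − K·e^{−rT}·N(d₂) = 111.848309 − 77.390492 = 34.457817
ρ = K·T·e^{−rT}·N(d₂) = 223.047137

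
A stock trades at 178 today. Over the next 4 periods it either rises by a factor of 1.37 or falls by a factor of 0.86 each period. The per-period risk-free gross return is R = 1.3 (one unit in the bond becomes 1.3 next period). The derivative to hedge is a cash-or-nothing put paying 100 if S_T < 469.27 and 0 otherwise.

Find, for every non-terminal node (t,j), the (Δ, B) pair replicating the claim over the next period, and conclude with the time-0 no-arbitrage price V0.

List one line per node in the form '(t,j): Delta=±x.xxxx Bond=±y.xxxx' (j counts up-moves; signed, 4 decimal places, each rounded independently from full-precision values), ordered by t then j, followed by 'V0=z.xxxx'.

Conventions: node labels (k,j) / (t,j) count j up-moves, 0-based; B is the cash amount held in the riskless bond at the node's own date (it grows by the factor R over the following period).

Risk-neutral probability p* = (R−d)/(u−d) = (1.3−0.86)/(1.37−0.86) = 0.8627.
Payoffs at expiry: V(4,0)=100.0000, V(4,1)=100.0000, V(4,2)=100.0000, V(4,3)=100.0000, V(4,4)=0.0000
(3,0): S=113.2180. Δ = (V_up−V_dn)/(S_up−S_dn) = (100.0000−100.0000)/(155.1086−97.3675) = 0.0000. V = [p*·100.0000 + (1−p*)·100.0000]/1.3 = 76.9231. B = V − Δ·S = 76.9231.
(3,1): S=180.3589. Δ = (V_up−V_dn)/(S_up−S_dn) = (100.0000−100.0000)/(247.0916−155.1086) = 0.0000. V = [p*·100.0000 + (1−p*)·100.0000]/1.3 = 76.9231. B = V − Δ·S = 76.9231.
(3,2): S=287.3159. Δ = (V_up−V_dn)/(S_up−S_dn) = (100.0000−100.0000)/(393.6227−247.0916) = 0.0000. V = [p*·100.0000 + (1−p*)·100.0000]/1.3 = 76.9231. B = V − Δ·S = 76.9231.
(3,3): S=457.7008. Δ = (V_up−V_dn)/(S_up−S_dn) = (0.0000−100.0000)/(627.0501−393.6227) = -0.4284. V = [p*·0.0000 + (1−p*)·100.0000]/1.3 = 10.5581. B = V − Δ·S = 206.6365.
(2,0): S=131.6488. Δ = (V_up−V_dn)/(S_up−S_dn) = (76.9231−76.9231)/(180.3589−113.2180) = 0.0000. V = [p*·76.9231 + (1−p*)·76.9231]/1.3 = 59.1716. B = V − Δ·S = 59.1716.
(2,1): S=209.7196. Δ = (V_up−V_dn)/(S_up−S_dn) = (76.9231−76.9231)/(287.3159−180.3589) = 0.0000. V = [p*·76.9231 + (1−p*)·76.9231]/1.3 = 59.1716. B = V − Δ·S = 59.1716.
(2,2): S=334.0882. Δ = (V_up−V_dn)/(S_up−S_dn) = (10.5581−76.9231)/(457.7008−287.3159) = -0.3895. V = [p*·10.5581 + (1−p*)·76.9231]/1.3 = 15.1285. B = V − Δ·S = 145.2559.
(1,0): S=153.0800. Δ = (V_up−V_dn)/(S_up−S_dn) = (59.1716−59.1716)/(209.7196−131.6488) = 0.0000. V = [p*·59.1716 + (1−p*)·59.1716]/1.3 = 45.5166. B = V − Δ·S = 45.5166.
(1,1): S=243.8600. Δ = (V_up−V_dn)/(S_up−S_dn) = (15.1285−59.1716)/(334.0882−209.7196) = -0.3541. V = [p*·15.1285 + (1−p*)·59.1716]/1.3 = 16.2874. B = V − Δ·S = 102.6465.
(0,0): S=178.0000. Δ = (V_up−V_dn)/(S_up−S_dn) = (16.2874−45.5166)/(243.8600−153.0800) = -0.3220. V = [p*·16.2874 + (1−p*)·45.5166]/1.3 = 15.6148. B = V − Δ·S = 72.9270.
Verification: the root portfolio costs Δ(0,0)·S0 + B(0,0) = 15.6148, matching V0.

(0,0): Delta=-0.3220 Bond=72.9270
(1,0): Delta=0.0000 Bond=45.5166
(1,1): Delta=-0.3541 Bond=102.6465
(2,0): Delta=0.0000 Bond=59.1716
(2,1): Delta=0.0000 Bond=59.1716
(2,2): Delta=-0.3895 Bond=145.2559
(3,0): Delta=0.0000 Bond=76.9231
(3,1): Delta=0.0000 Bond=76.9231
(3,2): Delta=0.0000 Bond=76.9231
(3,3): Delta=-0.4284 Bond=206.6365
V0=15.6148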